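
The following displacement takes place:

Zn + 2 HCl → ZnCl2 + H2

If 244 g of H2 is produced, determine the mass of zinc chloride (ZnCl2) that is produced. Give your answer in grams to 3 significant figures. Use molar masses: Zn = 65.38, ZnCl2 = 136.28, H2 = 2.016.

n(H2) = 244.0 g / 2.016 g/mol = 121.0 mol.
From the equation the H2:ZnCl2 mole ratio is 1:1, so n(ZnCl2) = 121.0 × 1/1 = 121.0 mol.
Mass of ZnCl2 = 121.0 mol × 136.28 g/mol = 16490 g.

16500 g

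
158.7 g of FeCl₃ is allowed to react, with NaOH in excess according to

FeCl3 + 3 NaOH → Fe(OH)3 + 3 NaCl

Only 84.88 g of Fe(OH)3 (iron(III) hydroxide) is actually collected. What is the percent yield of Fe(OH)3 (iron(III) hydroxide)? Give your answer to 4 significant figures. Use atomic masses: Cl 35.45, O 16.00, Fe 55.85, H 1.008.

M(FeCl3) = 55.85 + 3(35.45) = 162.20 g/mol.
M(Fe(OH)3) = 55.85 + 3(16.00) + 3(1.008) = 106.874 g/mol.
n(FeCl3) = 158.70 g / 162.20 g/mol = 0.97842 mol.
From the equation the FeCl3:Fe(OH)3 mole ratio is 1:1, so n(Fe(OH)3) = 0.97842 × 1/1 = 0.97842 mol.
Mass of Fe(OH)3 = 0.97842 mol × 106.874 g/mol = 104.57 g.
This is the theoretical yield. Percent yield = 84.88 g / 104.57 g × 100% = 81.172%.

81.17 %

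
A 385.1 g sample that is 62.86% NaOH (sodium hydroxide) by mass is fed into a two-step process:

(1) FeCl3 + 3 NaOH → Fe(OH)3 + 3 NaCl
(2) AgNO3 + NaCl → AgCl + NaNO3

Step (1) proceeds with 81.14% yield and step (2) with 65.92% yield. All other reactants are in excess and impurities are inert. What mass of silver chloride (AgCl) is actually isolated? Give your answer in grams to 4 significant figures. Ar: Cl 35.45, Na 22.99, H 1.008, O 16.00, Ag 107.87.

463.9 g

Pure NaOH = 385.1 × 0.6286 = 242.07 g.
M(NaOH) = 22.99 + 16.00 + 1.008 = 39.998 g/mol.
M(AgCl) = 107.87 + 35.45 = 143.32 g/mol.
n(NaOH) = 242.07 / 39.998 = 6.0521 mol.
Step 1 (NaOH:NaCl = 3:3): theoretical n(NaCl) = 6.0521 mol; at 81.14% yield, n(NaCl) = 4.9107 mol.
Step 2 (NaCl:AgCl = 1:1): theoretical n(AgCl) = 4.9107 mol, so theoretical mass = 4.9107 × 143.32 = 703.80 g.
At 65.92% yield, actual mass of AgCl = 703.80 × 0.6592 = 463.95 g.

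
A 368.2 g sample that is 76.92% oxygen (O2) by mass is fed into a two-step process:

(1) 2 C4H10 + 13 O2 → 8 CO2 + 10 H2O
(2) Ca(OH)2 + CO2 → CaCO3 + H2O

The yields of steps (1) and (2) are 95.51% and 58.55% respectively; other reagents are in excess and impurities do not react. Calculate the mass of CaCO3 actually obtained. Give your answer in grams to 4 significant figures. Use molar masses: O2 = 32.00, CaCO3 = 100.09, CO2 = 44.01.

304.8 g

Pure O2 = 368.2 × 0.7692 = 283.22 g.
n(O2) = 283.22 / 32.00 = 8.8506 mol.
Step 1 (O2:CO2 = 13:8): theoretical n(CO2) = 5.4465 mol; at 95.51% yield, n(CO2) = 5.2020 mol.
Step 2 (CO2:CaCO3 = 1:1): theoretical n(CaCO3) = 5.2020 mol, so theoretical mass = 5.2020 × 100.09 = 520.67 g.
At 58.55% yield, actual mass of CaCO3 = 520.67 × 0.5855 = 304.85 g.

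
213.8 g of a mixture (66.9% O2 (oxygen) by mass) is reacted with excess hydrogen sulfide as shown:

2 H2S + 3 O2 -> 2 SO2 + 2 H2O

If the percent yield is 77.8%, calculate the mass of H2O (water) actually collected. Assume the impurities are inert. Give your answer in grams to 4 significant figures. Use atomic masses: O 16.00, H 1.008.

Pure O2 available = 213.8 g × 0.669 = 143.03 g.
M(O2) = 2(16.00) = 32.00 g/mol.
M(H2O) = 2(1.008) + 16.00 = 18.016 g/mol.
n(O2) = 143.03 g / 32.00 g/mol = 4.4698 mol.
From the equation the O2:H2O mole ratio is 3:2, so n(H2O) = 4.4698 × 2/3 = 2.9798 mol.
Mass of H2O = 2.9798 mol × 18.016 g/mol = 53.685 g.
Actual mass collected = 53.685 g × 0.778 = 41.767 g.

41.77 g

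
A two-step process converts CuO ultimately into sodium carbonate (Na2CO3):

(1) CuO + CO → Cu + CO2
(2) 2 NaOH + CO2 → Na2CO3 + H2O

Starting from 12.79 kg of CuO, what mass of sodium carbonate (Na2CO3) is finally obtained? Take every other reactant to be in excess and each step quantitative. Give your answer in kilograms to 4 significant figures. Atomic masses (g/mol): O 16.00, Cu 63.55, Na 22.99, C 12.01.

17.04 kg

M(CuO) = 63.55 + 16.00 = 79.55 g/mol.
M(Na2CO3) = 2(22.99) + 12.01 + 3(16.00) = 105.99 g/mol.
12.79 kg = 12790 g.
n(CuO) = 12790 / 79.55 = 160.78 mol.
Step 1 gives a 1:1 ratio of CuO to CO2, so n(CO2) = 160.78 mol.
In step 2 the CO2:Na2CO3 ratio is 1:1, so n(Na2CO3) = 160.78 mol.
Mass of Na2CO3 = 160.78 × 105.99 = 17041 g = 17.04 kg.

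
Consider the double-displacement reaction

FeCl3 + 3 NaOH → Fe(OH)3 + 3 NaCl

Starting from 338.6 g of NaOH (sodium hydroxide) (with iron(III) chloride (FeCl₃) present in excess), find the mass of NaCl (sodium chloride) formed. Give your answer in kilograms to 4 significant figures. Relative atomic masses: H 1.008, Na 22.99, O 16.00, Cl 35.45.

M(NaOH) = 22.99 + 16.00 + 1.008 = 39.998 g/mol.
M(NaCl) = 22.99 + 35.45 = 58.44 g/mol.
n(NaOH) = 338.60 g / 39.998 g/mol = 8.4654 mol.
From the equation the NaOH:NaCl mole ratio is 3:3, so n(NaCl) = 8.4654 × 3/3 = 8.4654 mol.
Mass of NaCl = 8.4654 mol × 58.44 g/mol = 494.72 g.
Converting to kg: 494.72 g = 0.4947 kg.

0.4947 kg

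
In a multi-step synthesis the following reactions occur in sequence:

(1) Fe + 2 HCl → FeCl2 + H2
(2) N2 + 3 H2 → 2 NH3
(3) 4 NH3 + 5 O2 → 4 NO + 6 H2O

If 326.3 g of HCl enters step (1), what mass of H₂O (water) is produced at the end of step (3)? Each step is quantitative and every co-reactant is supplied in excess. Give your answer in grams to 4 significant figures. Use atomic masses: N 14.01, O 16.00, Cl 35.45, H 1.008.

M(HCl) = 1.008 + 35.45 = 36.458 g/mol.
M(H2O) = 2(1.008) + 16.00 = 18.016 g/mol.
n(HCl) = 326.3 / 36.458 = 8.9500 mol.
Reaction (1): HCl→H2 ratio 2:1 ⇒ n(H2) = 4.4750 mol.
Reaction (2): H2→NH3 ratio 3:2 ⇒ n(NH3) = 2.9833 mol.
Reaction (3): NH3→H2O ratio 4:6 ⇒ n(H2O) = 4.4750 mol.
Mass of H2O = 4.4750 × 18.016 = 80.622 g.

80.62 g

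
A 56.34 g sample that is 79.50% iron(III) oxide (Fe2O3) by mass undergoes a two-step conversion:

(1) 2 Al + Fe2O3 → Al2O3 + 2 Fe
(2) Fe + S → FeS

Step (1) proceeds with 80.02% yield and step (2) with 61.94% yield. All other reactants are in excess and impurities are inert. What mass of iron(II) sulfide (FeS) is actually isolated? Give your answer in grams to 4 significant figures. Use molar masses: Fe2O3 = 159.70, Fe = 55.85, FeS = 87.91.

24.44 g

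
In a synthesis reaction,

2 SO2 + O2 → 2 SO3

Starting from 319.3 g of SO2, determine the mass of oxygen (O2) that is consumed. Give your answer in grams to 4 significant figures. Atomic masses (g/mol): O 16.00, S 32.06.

79.75 g

M(SO2) = 32.06 + 2(16.00) = 64.06 g/mol.
M(O2) = 2(16.00) = 32.00 g/mol.
n(SO2) = 319.30 g / 64.06 g/mol = 4.9844 mol.
From the equation the SO2:O2 mole ratio is 2:1, so n(O2) = 4.9844 × 1/2 = 2.4922 mol.
Mass of O2 = 2.4922 mol × 32.00 g/mol = 79.750 g.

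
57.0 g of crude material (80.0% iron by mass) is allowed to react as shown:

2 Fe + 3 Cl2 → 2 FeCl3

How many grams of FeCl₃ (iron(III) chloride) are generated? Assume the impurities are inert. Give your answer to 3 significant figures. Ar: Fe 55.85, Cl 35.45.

132 g

Mass of pure Fe = 57.0 g × 0.800 = 45.60 g.
M(Fe) = 55.85 g/mol.
M(FeCl3) = 55.85 + 3(35.45) = 162.20 g/mol.
n(Fe) = 45.60 g / 55.85 g/mol = 0.8165 mol.
From the equation the Fe:FeCl3 mole ratio is 2:2, so n(FeCl3) = 0.8165 × 2/2 = 0.8165 mol.
Mass of FeCl3 = 0.8165 mol × 162.20 g/mol = 132.4 g.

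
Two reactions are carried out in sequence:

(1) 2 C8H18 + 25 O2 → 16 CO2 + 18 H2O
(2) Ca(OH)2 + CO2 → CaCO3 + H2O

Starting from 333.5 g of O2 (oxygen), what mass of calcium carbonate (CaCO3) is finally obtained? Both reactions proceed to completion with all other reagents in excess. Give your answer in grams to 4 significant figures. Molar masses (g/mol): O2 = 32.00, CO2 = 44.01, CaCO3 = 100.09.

667.6 g

n(O2) = 333.50 / 32.00 = 10.422 mol.
Step 1 gives a 25:16 ratio of O2 to CO2, so n(CO2) = 6.6700 mol.
In step 2 the CO2:CaCO3 ratio is 1:1, so n(CaCO3) = 6.6700 mol.
Mass of CaCO3 = 6.6700 × 100.09 = 667.60 g.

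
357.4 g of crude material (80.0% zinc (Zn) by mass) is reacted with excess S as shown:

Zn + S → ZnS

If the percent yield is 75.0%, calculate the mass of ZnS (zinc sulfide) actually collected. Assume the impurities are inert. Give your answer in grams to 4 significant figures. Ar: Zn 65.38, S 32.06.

Pure Zn available = 357.4 g × 0.800 = 285.92 g.
M(Zn) = 65.38 g/mol.
M(ZnS) = 65.38 + 32.06 = 97.44 g/mol.
n(Zn) = 285.92 g / 65.38 g/mol = 4.3732 mol.
From the equation the Zn:ZnS mole ratio is 1:1, so n(ZnS) = 4.3732 × 1/1 = 4.3732 mol.
Mass of ZnS = 4.3732 mol × 97.44 g/mol = 426.12 g.
Actual mass collected = 426.12 g × 0.750 = 319.59 g.

319.6 g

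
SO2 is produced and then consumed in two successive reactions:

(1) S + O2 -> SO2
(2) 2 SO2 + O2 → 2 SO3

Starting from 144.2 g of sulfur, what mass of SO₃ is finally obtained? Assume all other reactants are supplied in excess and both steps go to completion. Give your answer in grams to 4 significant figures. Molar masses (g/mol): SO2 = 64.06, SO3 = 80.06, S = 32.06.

360.1 g

n(S) = 144.20 / 32.06 = 4.4978 mol.
Step 1 gives a 1:1 ratio of S to SO2, so n(SO2) = 4.4978 mol.
In step 2 the SO2:SO3 ratio is 2:2, so n(SO3) = 4.4978 mol.
Mass of SO3 = 4.4978 × 80.06 = 360.10 g.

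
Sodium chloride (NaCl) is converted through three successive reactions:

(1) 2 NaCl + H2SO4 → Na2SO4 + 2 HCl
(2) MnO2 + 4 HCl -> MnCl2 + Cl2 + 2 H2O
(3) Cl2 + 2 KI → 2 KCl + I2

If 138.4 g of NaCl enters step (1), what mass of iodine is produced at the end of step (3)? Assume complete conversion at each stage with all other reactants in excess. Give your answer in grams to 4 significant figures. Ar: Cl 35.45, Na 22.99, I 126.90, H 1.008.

150.3 g

M(NaCl) = 22.99 + 35.45 = 58.44 g/mol.
M(I2) = 2(126.90) = 253.80 g/mol.
n(NaCl) = 138.4 / 58.44 = 2.3682 mol.
Reaction (1): NaCl→HCl ratio 2:2 ⇒ n(HCl) = 2.3682 mol.
Reaction (2): HCl→Cl2 ratio 4:1 ⇒ n(Cl2) = 0.59206 mol.
Reaction (3): Cl2→I2 ratio 1:1 ⇒ n(I2) = 0.59206 mol.
Mass of I2 = 0.59206 × 253.80 = 150.26 g.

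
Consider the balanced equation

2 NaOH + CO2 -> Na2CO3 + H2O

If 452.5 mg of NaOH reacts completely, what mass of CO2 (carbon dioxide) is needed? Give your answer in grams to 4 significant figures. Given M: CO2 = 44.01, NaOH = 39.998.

Convert: 452.5 mg = 0.45250 g.
n(NaOH) = 0.45250 g / 39.998 g/mol = 0.011313 mol.
From the equation the NaOH:CO2 mole ratio is 2:1, so n(CO2) = 0.011313 × 1/2 = 0.0056565 mol.
Mass of CO2 = 0.0056565 mol × 44.01 g/mol = 0.24894 g.

0.2489 g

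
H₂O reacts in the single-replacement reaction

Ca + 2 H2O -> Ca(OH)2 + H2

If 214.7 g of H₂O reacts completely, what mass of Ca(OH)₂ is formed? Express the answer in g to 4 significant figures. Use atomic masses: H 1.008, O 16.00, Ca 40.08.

M(H2O) = 2(1.008) + 16.00 = 18.016 g/mol.
M(Ca(OH)2) = 40.08 + 2(16.00) + 2(1.008) = 74.096 g/mol.
n(H2O) = 214.70 g / 18.016 g/mol = 11.917 mol.
From the equation the H2O:Ca(OH)2 mole ratio is 2:1, so n(Ca(OH)2) = 11.917 × 1/2 = 5.9586 mol.
Mass of Ca(OH)2 = 5.9586 mol × 74.096 g/mol = 441.51 g.

441.5 g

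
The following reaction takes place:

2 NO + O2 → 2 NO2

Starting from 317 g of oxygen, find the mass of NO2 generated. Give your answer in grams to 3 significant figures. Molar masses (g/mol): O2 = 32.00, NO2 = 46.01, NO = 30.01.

n(O2) = 317.0 g / 32.00 g/mol = 9.906 mol.
From the equation the O2:NO2 mole ratio is 1:2, so n(NO2) = 9.906 × 2/1 = 19.81 mol.
Mass of NO2 = 19.81 mol × 46.01 g/mol = 911.6 g.

912 g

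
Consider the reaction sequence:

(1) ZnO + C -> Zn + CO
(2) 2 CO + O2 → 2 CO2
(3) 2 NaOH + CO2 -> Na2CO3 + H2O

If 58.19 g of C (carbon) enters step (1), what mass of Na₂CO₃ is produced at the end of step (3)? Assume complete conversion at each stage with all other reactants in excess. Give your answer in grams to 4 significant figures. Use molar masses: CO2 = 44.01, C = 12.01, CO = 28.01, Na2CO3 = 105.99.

513.5 g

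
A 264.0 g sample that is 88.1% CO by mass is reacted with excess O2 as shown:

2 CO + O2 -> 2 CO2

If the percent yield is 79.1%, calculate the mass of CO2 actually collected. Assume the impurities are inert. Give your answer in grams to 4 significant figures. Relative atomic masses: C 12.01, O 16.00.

289.1 g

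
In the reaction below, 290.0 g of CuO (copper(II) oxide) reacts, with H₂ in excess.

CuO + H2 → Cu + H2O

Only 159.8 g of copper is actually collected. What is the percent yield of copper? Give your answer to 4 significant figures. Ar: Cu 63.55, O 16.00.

68.98 %

M(CuO) = 63.55 + 16.00 = 79.55 g/mol.
M(Cu) = 63.55 g/mol.
n(CuO) = 290.00 g / 79.55 g/mol = 3.6455 mol.
From the equation the CuO:Cu mole ratio is 1:1, so n(Cu) = 3.6455 × 1/1 = 3.6455 mol.
Mass of Cu = 3.6455 mol × 63.55 g/mol = 231.67 g.
This is the theoretical yield. Percent yield = 159.8 g / 231.67 g × 100% = 68.977%.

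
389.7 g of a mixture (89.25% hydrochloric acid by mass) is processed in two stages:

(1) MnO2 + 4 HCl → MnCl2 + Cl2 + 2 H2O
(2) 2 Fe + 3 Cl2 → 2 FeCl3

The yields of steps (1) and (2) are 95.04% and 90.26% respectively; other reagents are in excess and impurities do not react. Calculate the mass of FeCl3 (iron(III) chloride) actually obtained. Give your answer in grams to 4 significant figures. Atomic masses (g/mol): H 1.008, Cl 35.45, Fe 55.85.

221.2 g

Pure HCl = 389.7 × 0.8925 = 347.81 g.
M(HCl) = 1.008 + 35.45 = 36.458 g/mol.
M(FeCl3) = 55.85 + 3(35.45) = 162.20 g/mol.
n(HCl) = 347.81 / 36.458 = 9.5399 mol.
Step 1 (HCl:Cl2 = 4:1): theoretical n(Cl2) = 2.3850 mol; at 95.04% yield, n(Cl2) = 2.2667 mol.
Step 2 (Cl2:FeCl3 = 3:2): theoretical n(FeCl3) = 1.5111 mol, so theoretical mass = 1.5111 × 162.20 = 245.10 g.
At 90.26% yield, actual mass of FeCl3 = 245.10 × 0.9026 = 221.23 g.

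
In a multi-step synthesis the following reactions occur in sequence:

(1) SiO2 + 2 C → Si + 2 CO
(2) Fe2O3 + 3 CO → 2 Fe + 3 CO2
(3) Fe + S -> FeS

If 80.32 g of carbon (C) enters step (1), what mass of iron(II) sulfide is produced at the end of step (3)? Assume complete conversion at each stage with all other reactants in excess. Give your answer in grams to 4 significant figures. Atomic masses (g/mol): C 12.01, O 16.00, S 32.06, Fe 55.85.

391.9 g

M(C) = 12.01 g/mol.
M(FeS) = 55.85 + 32.06 = 87.91 g/mol.
n(C) = 80.32 / 12.01 = 6.6878 mol.
Reaction (1): C→CO ratio 2:2 ⇒ n(CO) = 6.6878 mol.
Reaction (2): CO→Fe ratio 3:2 ⇒ n(Fe) = 4.4585 mol.
Reaction (3): Fe→FeS ratio 1:1 ⇒ n(FeS) = 4.4585 mol.
Mass of FeS = 4.4585 × 87.91 = 391.95 g.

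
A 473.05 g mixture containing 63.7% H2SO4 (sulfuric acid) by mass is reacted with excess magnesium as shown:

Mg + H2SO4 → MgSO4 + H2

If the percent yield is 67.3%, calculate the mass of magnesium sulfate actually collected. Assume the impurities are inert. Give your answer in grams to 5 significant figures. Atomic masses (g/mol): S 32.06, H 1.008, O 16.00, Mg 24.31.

Pure H2SO4 available = 473.05 g × 0.637 = 301.333 g.
M(H2SO4) = 2(1.008) + 32.06 + 4(16.00) = 98.076 g/mol.
M(MgSO4) = 24.31 + 32.06 + 4(16.00) = 120.37 g/mol.
n(H2SO4) = 301.333 g / 98.076 g/mol = 3.07244 mol.
From the equation the H2SO4:MgSO4 mole ratio is 1:1, so n(MgSO4) = 3.07244 × 1/1 = 3.07244 mol.
Mass of MgSO4 = 3.07244 mol × 120.37 g/mol = 369.830 g.
Actual mass collected = 369.830 g × 0.673 = 248.896 g.

248.90 g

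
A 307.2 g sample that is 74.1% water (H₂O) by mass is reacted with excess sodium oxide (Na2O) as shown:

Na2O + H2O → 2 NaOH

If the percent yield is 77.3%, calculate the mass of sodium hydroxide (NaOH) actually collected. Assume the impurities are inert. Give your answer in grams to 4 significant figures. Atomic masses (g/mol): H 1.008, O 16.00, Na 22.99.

Pure H2O available = 307.2 g × 0.741 = 227.64 g.
M(H2O) = 2(1.008) + 16.00 = 18.016 g/mol.
M(NaOH) = 22.99 + 16.00 + 1.008 = 39.998 g/mol.
n(H2O) = 227.64 g / 18.016 g/mol = 12.635 mol.
From the equation the H2O:NaOH mole ratio is 1:2, so n(NaOH) = 12.635 × 2/1 = 25.270 mol.
Mass of NaOH = 25.270 mol × 39.998 g/mol = 1010.8 g.
Actual mass collected = 1010.8 g × 0.773 = 781.32 g.

781.3 g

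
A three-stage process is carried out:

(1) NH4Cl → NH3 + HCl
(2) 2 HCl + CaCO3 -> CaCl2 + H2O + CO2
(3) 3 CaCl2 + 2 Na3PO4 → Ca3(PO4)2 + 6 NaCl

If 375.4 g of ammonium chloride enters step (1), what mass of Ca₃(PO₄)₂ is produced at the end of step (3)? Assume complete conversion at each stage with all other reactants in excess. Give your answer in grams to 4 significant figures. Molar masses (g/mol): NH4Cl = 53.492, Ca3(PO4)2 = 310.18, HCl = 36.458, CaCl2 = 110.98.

362.8 g

n(NH4Cl) = 375.4 / 53.492 = 7.0179 mol.
Reaction (1): NH4Cl→HCl ratio 1:1 ⇒ n(HCl) = 7.0179 mol.
Reaction (2): HCl→CaCl2 ratio 2:1 ⇒ n(CaCl2) = 3.5089 mol.
Reaction (3): CaCl2→Ca3(PO4)2 ratio 3:1 ⇒ n(Ca3(PO4)2) = 1.1696 mol.
Mass of Ca3(PO4)2 = 1.1696 × 310.18 = 362.80 g.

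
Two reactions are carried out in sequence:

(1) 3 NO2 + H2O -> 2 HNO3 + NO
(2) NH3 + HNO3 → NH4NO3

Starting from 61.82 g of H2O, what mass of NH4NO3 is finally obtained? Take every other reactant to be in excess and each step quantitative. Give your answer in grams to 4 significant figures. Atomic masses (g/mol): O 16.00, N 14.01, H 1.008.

M(H2O) = 2(1.008) + 16.00 = 18.016 g/mol.
M(NH4NO3) = 2(14.01) + 4(1.008) + 3(16.00) = 80.052 g/mol.
n(H2O) = 61.820 / 18.016 = 3.4314 mol.
Step 1 gives a 1:2 ratio of H2O to HNO3, so n(HNO3) = 6.8628 mol.
In step 2 the HNO3:NH4NO3 ratio is 1:1, so n(NH4NO3) = 6.8628 mol.
Mass of NH4NO3 = 6.8628 × 80.052 = 549.38 g.

549.4 g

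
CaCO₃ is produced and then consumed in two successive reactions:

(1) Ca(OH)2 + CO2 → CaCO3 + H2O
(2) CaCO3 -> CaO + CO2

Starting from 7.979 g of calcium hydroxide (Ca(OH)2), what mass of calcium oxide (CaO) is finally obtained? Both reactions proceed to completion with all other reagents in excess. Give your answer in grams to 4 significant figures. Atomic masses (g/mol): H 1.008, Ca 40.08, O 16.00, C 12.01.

M(Ca(OH)2) = 40.08 + 2(16.00) + 2(1.008) = 74.096 g/mol.
M(CaO) = 40.08 + 16.00 = 56.08 g/mol.
n(Ca(OH)2) = 7.9790 / 74.096 = 0.10768 mol.
Step 1 gives a 1:1 ratio of Ca(OH)2 to CaCO3, so n(CaCO3) = 0.10768 mol.
In step 2 the CaCO3:CaO ratio is 1:1, so n(CaO) = 0.10768 mol.
Mass of CaO = 0.10768 × 56.08 = 6.0390 g.

6.039 g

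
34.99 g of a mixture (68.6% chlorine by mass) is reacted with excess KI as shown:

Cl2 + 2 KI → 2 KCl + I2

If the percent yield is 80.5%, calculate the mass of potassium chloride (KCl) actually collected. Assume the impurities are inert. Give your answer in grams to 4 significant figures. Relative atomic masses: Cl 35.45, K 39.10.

Pure Cl2 available = 34.99 g × 0.686 = 24.003 g.
M(Cl2) = 2(35.45) = 70.90 g/mol.
M(KCl) = 39.10 + 35.45 = 74.55 g/mol.
n(Cl2) = 24.003 g / 70.90 g/mol = 0.33855 mol.
From the equation the Cl2:KCl mole ratio is 1:2, so n(KCl) = 0.33855 × 2/1 = 0.67710 mol.
Mass of KCl = 0.67710 mol × 74.55 g/mol = 50.478 g.
Actual mass collected = 50.478 g × 0.805 = 40.635 g.

40.63 g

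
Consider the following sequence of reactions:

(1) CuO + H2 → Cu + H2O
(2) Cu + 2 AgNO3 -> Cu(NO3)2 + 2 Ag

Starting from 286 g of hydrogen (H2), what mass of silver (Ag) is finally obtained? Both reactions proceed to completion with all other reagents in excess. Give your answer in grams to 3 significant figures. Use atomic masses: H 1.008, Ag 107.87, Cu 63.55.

30600 g

M(H2) = 2(1.008) = 2.016 g/mol.
M(Ag) = 107.87 g/mol.
n(H2) = 286.0 / 2.016 = 141.9 mol.
Step 1 gives a 1:1 ratio of H2 to Cu, so n(Cu) = 141.9 mol.
In step 2 the Cu:Ag ratio is 1:2, so n(Ag) = 283.7 mol.
Mass of Ag = 283.7 × 107.87 = 30610 g.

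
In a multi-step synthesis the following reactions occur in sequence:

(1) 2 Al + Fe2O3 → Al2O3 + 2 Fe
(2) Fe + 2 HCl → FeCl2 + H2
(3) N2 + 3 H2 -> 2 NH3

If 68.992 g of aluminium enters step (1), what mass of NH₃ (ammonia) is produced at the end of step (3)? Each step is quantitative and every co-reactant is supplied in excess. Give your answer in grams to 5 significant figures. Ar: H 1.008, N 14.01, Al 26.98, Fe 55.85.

29.039 g

M(Al) = 26.98 g/mol.
M(NH3) = 14.01 + 3(1.008) = 17.034 g/mol.
n(Al) = 68.992 / 26.98 = 2.55715 mol.
Reaction (1): Al→Fe ratio 2:2 ⇒ n(Fe) = 2.55715 mol.
Reaction (2): Fe→H2 ratio 1:1 ⇒ n(H2) = 2.55715 mol.
Reaction (3): H2→NH3 ratio 3:2 ⇒ n(NH3) = 1.70477 mol.
Mass of NH3 = 1.70477 × 17.034 = 29.0390 g.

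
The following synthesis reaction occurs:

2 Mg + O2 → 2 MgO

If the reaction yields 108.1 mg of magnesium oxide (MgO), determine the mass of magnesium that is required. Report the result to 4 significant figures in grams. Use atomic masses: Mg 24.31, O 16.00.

0.06519 g

M(MgO) = 24.31 + 16.00 = 40.31 g/mol.
M(Mg) = 24.31 g/mol.
Convert: 108.1 mg = 0.10810 g.
n(MgO) = 0.10810 g / 40.31 g/mol = 0.0026817 mol.
From the equation the MgO:Mg mole ratio is 2:2, so n(Mg) = 0.0026817 × 2/2 = 0.0026817 mol.
Mass of Mg = 0.0026817 mol × 24.31 g/mol = 0.065193 g.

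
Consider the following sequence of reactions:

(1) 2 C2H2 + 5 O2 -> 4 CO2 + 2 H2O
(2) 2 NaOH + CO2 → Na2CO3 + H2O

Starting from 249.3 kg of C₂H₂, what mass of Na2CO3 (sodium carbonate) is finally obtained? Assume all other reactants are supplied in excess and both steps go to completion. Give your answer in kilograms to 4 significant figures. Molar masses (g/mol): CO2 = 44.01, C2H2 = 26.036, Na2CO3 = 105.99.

2030 kg

249.3 kg = 249300 g.
n(C2H2) = 249300 / 26.036 = 9575.2 mol.
Step 1 gives a 2:4 ratio of C2H2 to CO2, so n(CO2) = 19150 mol.
In step 2 the CO2:Na2CO3 ratio is 1:1, so n(Na2CO3) = 19150 mol.
Mass of Na2CO3 = 19150 × 105.99 = 2.0298 × 10^6 g = 2030 kg.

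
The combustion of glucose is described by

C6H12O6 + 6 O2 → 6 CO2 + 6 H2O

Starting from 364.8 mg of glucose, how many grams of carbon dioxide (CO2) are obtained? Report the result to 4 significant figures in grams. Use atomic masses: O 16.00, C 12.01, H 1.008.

M(C6H12O6) = 6(12.01) + 12(1.008) + 6(16.00) = 180.156 g/mol.
M(CO2) = 12.01 + 2(16.00) = 44.01 g/mol.
Convert: 364.8 mg = 0.36480 g.
n(C6H12O6) = 0.36480 g / 180.156 g/mol = 0.0020249 mol.
From the equation the C6H12O6:CO2 mole ratio is 1:6, so n(CO2) = 0.0020249 × 6/1 = 0.012149 mol.
Mass of CO2 = 0.012149 mol × 44.01 g/mol = 0.53470 g.

0.5347 g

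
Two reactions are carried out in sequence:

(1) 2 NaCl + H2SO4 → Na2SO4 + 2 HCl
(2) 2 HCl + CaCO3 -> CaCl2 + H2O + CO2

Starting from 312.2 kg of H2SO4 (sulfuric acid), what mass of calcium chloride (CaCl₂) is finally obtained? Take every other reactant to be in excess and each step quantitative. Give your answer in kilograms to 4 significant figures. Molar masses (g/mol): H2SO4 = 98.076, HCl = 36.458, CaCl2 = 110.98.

312.2 kg = 312200 g.
n(H2SO4) = 312200 / 98.076 = 3183.2 mol.
Step 1 gives a 1:2 ratio of H2SO4 to HCl, so n(HCl) = 6366.5 mol.
In step 2 the HCl:CaCl2 ratio is 2:1, so n(CaCl2) = 3183.2 mol.
Mass of CaCl2 = 3183.2 × 110.98 = 353280 g = 353.3 kg.

353.3 kg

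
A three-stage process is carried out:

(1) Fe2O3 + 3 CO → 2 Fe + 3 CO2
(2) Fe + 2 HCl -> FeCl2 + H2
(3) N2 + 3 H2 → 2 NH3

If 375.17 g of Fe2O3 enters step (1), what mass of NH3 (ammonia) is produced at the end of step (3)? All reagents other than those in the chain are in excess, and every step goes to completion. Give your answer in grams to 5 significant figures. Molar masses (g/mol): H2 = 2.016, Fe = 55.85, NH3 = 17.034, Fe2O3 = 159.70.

53.355 g

n(Fe2O3) = 375.17 / 159.70 = 2.34922 mol.
Reaction (1): Fe2O3→Fe ratio 1:2 ⇒ n(Fe) = 4.69843 mol.
Reaction (2): Fe→H2 ratio 1:1 ⇒ n(H2) = 4.69843 mol.
Reaction (3): H2→NH3 ratio 3:2 ⇒ n(NH3) = 3.13229 mol.
Mass of NH3 = 3.13229 × 17.034 = 53.3554 g.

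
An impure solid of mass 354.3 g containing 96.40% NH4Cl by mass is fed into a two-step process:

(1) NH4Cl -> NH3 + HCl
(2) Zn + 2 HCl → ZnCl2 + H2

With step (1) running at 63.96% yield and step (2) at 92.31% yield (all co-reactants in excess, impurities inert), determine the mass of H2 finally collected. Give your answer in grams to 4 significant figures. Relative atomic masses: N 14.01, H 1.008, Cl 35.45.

3.800 g

Pure NH4Cl = 354.3 × 0.9640 = 341.55 g.
M(NH4Cl) = 14.01 + 4(1.008) + 35.45 = 53.492 g/mol.
M(H2) = 2(1.008) = 2.016 g/mol.
n(NH4Cl) = 341.55 / 53.492 = 6.3850 mol.
Step 1 (NH4Cl:HCl = 1:1): theoretical n(HCl) = 6.3850 mol; at 63.96% yield, n(HCl) = 4.0838 mol.
Step 2 (HCl:H2 = 2:1): theoretical n(H2) = 2.0419 mol, so theoretical mass = 2.0419 × 2.016 = 4.1165 g.
At 92.31% yield, actual mass of H2 = 4.1165 × 0.9231 = 3.7999 g.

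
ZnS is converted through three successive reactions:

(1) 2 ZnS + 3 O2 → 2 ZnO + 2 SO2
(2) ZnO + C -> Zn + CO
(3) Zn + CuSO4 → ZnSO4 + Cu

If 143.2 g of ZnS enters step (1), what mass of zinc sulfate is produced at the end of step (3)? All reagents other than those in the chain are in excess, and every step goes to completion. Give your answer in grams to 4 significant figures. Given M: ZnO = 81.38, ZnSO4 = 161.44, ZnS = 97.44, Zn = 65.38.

237.3 g

n(ZnS) = 143.2 / 97.44 = 1.4696 mol.
Reaction (1): ZnS→ZnO ratio 2:2 ⇒ n(ZnO) = 1.4696 mol.
Reaction (2): ZnO→Zn ratio 1:1 ⇒ n(Zn) = 1.4696 mol.
Reaction (3): Zn→ZnSO4 ratio 1:1 ⇒ n(ZnSO4) = 1.4696 mol.
Mass of ZnSO4 = 1.4696 × 161.44 = 237.26 g.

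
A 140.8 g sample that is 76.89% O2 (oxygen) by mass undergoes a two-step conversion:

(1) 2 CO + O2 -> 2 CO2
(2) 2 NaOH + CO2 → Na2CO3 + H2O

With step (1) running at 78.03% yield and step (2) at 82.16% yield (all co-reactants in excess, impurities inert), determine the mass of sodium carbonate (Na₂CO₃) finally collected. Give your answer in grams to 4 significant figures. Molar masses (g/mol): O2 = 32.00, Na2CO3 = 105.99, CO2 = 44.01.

459.8 g

Pure O2 = 140.8 × 0.7689 = 108.26 g.
n(O2) = 108.26 / 32.00 = 3.3832 mol.
Step 1 (O2:CO2 = 1:2): theoretical n(CO2) = 6.7663 mol; at 78.03% yield, n(CO2) = 5.2798 mol.
Step 2 (CO2:Na2CO3 = 1:1): theoretical n(Na2CO3) = 5.2798 mol, so theoretical mass = 5.2798 × 105.99 = 559.60 g.
At 82.16% yield, actual mass of Na2CO3 = 559.60 × 0.8216 = 459.77 g.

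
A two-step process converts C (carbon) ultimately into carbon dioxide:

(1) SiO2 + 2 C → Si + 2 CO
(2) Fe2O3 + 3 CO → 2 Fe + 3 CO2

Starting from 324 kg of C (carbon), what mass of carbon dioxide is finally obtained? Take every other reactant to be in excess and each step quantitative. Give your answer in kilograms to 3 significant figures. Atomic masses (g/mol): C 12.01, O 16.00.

1190 kg

M(C) = 12.01 g/mol.
M(CO2) = 12.01 + 2(16.00) = 44.01 g/mol.
324 kg = 324000 g.
n(C) = 324000 / 12.01 = 26980 mol.
Step 1 gives a 2:2 ratio of C to CO, so n(CO) = 26980 mol.
In step 2 the CO:CO2 ratio is 3:3, so n(CO2) = 26980 mol.
Mass of CO2 = 26980 × 44.01 = 1.187 × 10^6 g = 1190 kg.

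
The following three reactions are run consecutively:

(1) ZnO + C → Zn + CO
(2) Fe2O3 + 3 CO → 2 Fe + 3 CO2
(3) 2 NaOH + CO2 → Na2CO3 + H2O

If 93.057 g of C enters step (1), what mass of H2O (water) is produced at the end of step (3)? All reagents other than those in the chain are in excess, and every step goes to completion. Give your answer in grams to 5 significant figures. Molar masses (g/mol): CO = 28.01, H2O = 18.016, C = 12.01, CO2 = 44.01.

139.59 g

n(C) = 93.057 / 12.01 = 7.74829 mol.
Reaction (1): C→CO ratio 1:1 ⇒ n(CO) = 7.74829 mol.
Reaction (2): CO→CO2 ratio 3:3 ⇒ n(CO2) = 7.74829 mol.
Reaction (3): CO2→H2O ratio 1:1 ⇒ n(H2O) = 7.74829 mol.
Mass of H2O = 7.74829 × 18.016 = 139.593 g.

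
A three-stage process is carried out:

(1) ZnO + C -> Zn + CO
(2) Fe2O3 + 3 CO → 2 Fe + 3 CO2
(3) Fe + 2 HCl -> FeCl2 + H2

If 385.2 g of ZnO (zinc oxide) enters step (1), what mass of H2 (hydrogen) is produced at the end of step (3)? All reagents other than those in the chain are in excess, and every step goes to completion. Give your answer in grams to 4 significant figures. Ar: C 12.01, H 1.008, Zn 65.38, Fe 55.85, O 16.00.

6.362 g

M(ZnO) = 65.38 + 16.00 = 81.38 g/mol.
M(H2) = 2(1.008) = 2.016 g/mol.
n(ZnO) = 385.2 / 81.38 = 4.7333 mol.
Reaction (1): ZnO→CO ratio 1:1 ⇒ n(CO) = 4.7333 mol.
Reaction (2): CO→Fe ratio 3:2 ⇒ n(Fe) = 3.1556 mol.
Reaction (3): Fe→H2 ratio 1:1 ⇒ n(H2) = 3.1556 mol.
Mass of H2 = 3.1556 × 2.016 = 6.3616 g.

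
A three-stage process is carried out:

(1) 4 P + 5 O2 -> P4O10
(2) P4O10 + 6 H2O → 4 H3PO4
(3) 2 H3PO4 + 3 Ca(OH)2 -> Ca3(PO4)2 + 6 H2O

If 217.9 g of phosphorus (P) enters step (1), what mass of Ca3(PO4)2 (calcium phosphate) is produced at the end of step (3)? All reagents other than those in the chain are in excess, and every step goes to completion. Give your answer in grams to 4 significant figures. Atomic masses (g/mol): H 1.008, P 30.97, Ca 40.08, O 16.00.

M(P) = 30.97 g/mol.
M(Ca3(PO4)2) = 3(40.08) + 2(30.97) + 8(16.00) = 310.18 g/mol.
n(P) = 217.9 / 30.97 = 7.0358 mol.
Reaction (1): P→P4O10 ratio 4:1 ⇒ n(P4O10) = 1.7590 mol.
Reaction (2): P4O10→H3PO4 ratio 1:4 ⇒ n(H3PO4) = 7.0358 mol.
Reaction (3): H3PO4→Ca3(PO4)2 ratio 2:1 ⇒ n(Ca3(PO4)2) = 3.5179 mol.
Mass of Ca3(PO4)2 = 3.5179 × 310.18 = 1091.2 g.

1091 g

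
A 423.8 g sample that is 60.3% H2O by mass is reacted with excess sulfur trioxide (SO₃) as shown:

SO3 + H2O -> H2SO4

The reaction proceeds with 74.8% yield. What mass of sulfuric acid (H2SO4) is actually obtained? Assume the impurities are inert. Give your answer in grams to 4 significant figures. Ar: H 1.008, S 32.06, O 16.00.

Pure H2O available = 423.8 g × 0.603 = 255.55 g.
M(H2O) = 2(1.008) + 16.00 = 18.016 g/mol.
M(H2SO4) = 2(1.008) + 32.06 + 4(16.00) = 98.076 g/mol.
n(H2O) = 255.55 g / 18.016 g/mol = 14.185 mol.
From the equation the H2O:H2SO4 mole ratio is 1:1, so n(H2SO4) = 14.185 × 1/1 = 14.185 mol.
Mass of H2SO4 = 14.185 mol × 98.076 g/mol = 1391.2 g.
Actual mass collected = 1391.2 g × 0.748 = 1040.6 g.

1041 g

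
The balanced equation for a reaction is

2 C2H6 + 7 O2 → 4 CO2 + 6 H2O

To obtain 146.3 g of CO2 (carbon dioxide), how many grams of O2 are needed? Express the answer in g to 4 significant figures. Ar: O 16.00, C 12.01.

M(CO2) = 12.01 + 2(16.00) = 44.01 g/mol.
M(O2) = 2(16.00) = 32.00 g/mol.
n(CO2) = 146.30 g / 44.01 g/mol = 3.3242 mol.
From the equation the CO2:O2 mole ratio is 4:7, so n(O2) = 3.3242 × 7/4 = 5.8174 mol.
Mass of O2 = 5.8174 mol × 32.00 g/mol = 186.16 g.

186.2 g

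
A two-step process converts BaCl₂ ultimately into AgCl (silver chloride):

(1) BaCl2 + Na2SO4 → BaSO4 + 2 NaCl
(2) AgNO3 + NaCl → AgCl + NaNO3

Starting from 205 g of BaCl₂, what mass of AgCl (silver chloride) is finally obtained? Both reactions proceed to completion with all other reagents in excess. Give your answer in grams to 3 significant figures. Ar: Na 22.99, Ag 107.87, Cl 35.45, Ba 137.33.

282 g

M(BaCl2) = 137.33 + 2(35.45) = 208.23 g/mol.
M(AgCl) = 107.87 + 35.45 = 143.32 g/mol.
n(BaCl2) = 205.0 / 208.23 = 0.9845 mol.
Step 1 gives a 1:2 ratio of BaCl2 to NaCl, so n(NaCl) = 1.969 mol.
In step 2 the NaCl:AgCl ratio is 1:1, so n(AgCl) = 1.969 mol.
Mass of AgCl = 1.969 × 143.32 = 282.2 g.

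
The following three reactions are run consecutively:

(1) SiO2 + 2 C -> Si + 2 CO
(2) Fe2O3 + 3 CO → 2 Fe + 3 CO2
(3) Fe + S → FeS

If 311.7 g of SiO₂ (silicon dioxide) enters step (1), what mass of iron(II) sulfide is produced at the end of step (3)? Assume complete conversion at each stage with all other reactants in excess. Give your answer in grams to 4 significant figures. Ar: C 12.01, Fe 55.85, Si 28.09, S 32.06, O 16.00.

608.0 g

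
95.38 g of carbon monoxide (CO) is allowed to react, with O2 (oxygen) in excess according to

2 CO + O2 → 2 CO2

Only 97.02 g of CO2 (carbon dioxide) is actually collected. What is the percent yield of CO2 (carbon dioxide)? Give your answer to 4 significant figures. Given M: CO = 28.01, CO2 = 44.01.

n(CO) = 95.380 g / 28.01 g/mol = 3.4052 mol.
From the equation the CO:CO2 mole ratio is 2:2, so n(CO2) = 3.4052 × 2/2 = 3.4052 mol.
Mass of CO2 = 3.4052 mol × 44.01 g/mol = 149.86 g.
This is the theoretical yield. Percent yield = 97.02 g / 149.86 g × 100% = 64.739%.

64.74 %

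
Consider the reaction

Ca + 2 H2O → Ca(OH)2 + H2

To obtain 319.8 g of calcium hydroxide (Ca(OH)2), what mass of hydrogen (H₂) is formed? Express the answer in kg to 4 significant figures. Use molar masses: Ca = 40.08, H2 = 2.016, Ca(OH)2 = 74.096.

0.008701 kg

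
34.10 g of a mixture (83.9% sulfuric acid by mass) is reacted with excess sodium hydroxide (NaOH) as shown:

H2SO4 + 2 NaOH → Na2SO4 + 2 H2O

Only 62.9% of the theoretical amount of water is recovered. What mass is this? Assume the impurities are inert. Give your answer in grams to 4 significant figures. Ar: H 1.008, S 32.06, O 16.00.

6.611 g

Pure H2SO4 available = 34.10 g × 0.839 = 28.610 g.
M(H2SO4) = 2(1.008) + 32.06 + 4(16.00) = 98.076 g/mol.
M(H2O) = 2(1.008) + 16.00 = 18.016 g/mol.
n(H2SO4) = 28.610 g / 98.076 g/mol = 0.29171 mol.
From the equation the H2SO4:H2O mole ratio is 1:2, so n(H2O) = 0.29171 × 2/1 = 0.58342 mol.
Mass of H2O = 0.58342 mol × 18.016 g/mol = 10.511 g.
Actual mass collected = 10.511 g × 0.629 = 6.6114 g.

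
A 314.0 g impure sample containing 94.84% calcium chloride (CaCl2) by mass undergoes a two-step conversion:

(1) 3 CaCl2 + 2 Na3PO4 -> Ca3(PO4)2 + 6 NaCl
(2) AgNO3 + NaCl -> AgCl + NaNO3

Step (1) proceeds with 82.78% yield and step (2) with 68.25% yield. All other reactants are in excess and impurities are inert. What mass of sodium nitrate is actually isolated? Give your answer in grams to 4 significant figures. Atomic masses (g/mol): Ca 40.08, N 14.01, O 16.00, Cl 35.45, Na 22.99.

Pure CaCl2 = 314.0 × 0.9484 = 297.80 g.
M(CaCl2) = 40.08 + 2(35.45) = 110.98 g/mol.
M(NaNO3) = 22.99 + 14.01 + 3(16.00) = 85.00 g/mol.
n(CaCl2) = 297.80 / 110.98 = 2.6833 mol.
Step 1 (CaCl2:NaCl = 3:6): theoretical n(NaCl) = 5.3667 mol; at 82.78% yield, n(NaCl) = 4.4425 mol.
Step 2 (NaCl:NaNO3 = 1:1): theoretical n(NaNO3) = 4.4425 mol, so theoretical mass = 4.4425 × 85.00 = 377.62 g.
At 68.25% yield, actual mass of NaNO3 = 377.62 × 0.6825 = 257.72 g.

257.7 g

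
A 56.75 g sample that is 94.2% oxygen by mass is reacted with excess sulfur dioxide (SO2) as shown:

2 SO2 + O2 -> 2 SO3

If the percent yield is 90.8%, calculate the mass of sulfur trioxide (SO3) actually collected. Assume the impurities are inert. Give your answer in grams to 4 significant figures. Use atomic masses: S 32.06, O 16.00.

242.9 g

Pure O2 available = 56.75 g × 0.942 = 53.459 g.
M(O2) = 2(16.00) = 32.00 g/mol.
M(SO3) = 32.06 + 3(16.00) = 80.06 g/mol.
n(O2) = 53.459 g / 32.00 g/mol = 1.6706 mol.
From the equation the O2:SO3 mole ratio is 1:2, so n(SO3) = 1.6706 × 2/1 = 3.3412 mol.
Mass of SO3 = 3.3412 mol × 80.06 g/mol = 267.49 g.
Actual mass collected = 267.49 g × 0.908 = 242.88 g.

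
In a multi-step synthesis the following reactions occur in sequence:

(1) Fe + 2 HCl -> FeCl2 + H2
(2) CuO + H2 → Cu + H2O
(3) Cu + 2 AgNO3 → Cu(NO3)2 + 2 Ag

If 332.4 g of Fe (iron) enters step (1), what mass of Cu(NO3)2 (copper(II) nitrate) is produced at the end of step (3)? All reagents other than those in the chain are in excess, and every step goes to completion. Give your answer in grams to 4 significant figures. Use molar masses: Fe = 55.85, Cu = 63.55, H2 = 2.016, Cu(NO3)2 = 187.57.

1116 g

n(Fe) = 332.4 / 55.85 = 5.9517 mol.
Reaction (1): Fe→H2 ratio 1:1 ⇒ n(H2) = 5.9517 mol.
Reaction (2): H2→Cu ratio 1:1 ⇒ n(Cu) = 5.9517 mol.
Reaction (3): Cu→Cu(NO3)2 ratio 1:1 ⇒ n(Cu(NO3)2) = 5.9517 mol.
Mass of Cu(NO3)2 = 5.9517 × 187.57 = 1116.4 g.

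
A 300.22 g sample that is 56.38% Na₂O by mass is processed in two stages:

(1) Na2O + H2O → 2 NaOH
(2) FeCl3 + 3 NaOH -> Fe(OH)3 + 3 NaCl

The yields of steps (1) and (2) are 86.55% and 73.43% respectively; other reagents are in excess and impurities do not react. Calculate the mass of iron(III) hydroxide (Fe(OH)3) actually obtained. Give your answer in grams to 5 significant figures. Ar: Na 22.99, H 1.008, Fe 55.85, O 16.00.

123.66 g

Pure Na2O = 300.22 × 0.5638 = 169.264 g.
M(Na2O) = 2(22.99) + 16.00 = 61.98 g/mol.
M(Fe(OH)3) = 55.85 + 3(16.00) + 3(1.008) = 106.874 g/mol.
n(Na2O) = 169.264 / 61.98 = 2.73095 mol.
Step 1 (Na2O:NaOH = 1:2): theoretical n(NaOH) = 5.46189 mol; at 86.55% yield, n(NaOH) = 4.72727 mol.
Step 2 (NaOH:Fe(OH)3 = 3:1): theoretical n(Fe(OH)3) = 1.57576 mol, so theoretical mass = 1.57576 × 106.874 = 168.407 g.
At 73.43% yield, actual mass of Fe(OH)3 = 168.407 × 0.7343 = 123.662 g.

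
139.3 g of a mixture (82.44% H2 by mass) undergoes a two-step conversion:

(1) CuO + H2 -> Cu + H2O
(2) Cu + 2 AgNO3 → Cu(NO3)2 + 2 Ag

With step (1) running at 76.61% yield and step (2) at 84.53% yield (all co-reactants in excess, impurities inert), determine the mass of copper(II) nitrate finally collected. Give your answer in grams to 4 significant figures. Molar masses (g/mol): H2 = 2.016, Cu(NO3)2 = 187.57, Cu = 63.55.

Pure H2 = 139.3 × 0.8244 = 114.84 g.
n(H2) = 114.84 / 2.016 = 56.964 mol.
Step 1 (H2:Cu = 1:1): theoretical n(Cu) = 56.964 mol; at 76.61% yield, n(Cu) = 43.640 mol.
Step 2 (Cu:Cu(NO3)2 = 1:1): theoretical n(Cu(NO3)2) = 43.640 mol, so theoretical mass = 43.640 × 187.57 = 8185.5 g.
At 84.53% yield, actual mass of Cu(NO3)2 = 8185.5 × 0.8453 = 6919.2 g.

6919 g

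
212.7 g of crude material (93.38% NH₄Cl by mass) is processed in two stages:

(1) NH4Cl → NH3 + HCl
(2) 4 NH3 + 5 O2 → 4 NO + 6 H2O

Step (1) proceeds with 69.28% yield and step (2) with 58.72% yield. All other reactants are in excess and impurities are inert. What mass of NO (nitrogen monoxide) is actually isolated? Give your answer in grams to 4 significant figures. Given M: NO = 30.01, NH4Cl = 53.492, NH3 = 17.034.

45.33 g

Pure NH4Cl = 212.7 × 0.9338 = 198.62 g.
n(NH4Cl) = 198.62 / 53.492 = 3.7131 mol.
Step 1 (NH4Cl:NH3 = 1:1): theoretical n(NH3) = 3.7131 mol; at 69.28% yield, n(NH3) = 2.5724 mol.
Step 2 (NH3:NO = 4:4): theoretical n(NO) = 2.5724 mol, so theoretical mass = 2.5724 × 30.01 = 77.198 g.
At 58.72% yield, actual mass of NO = 77.198 × 0.5872 = 45.331 g.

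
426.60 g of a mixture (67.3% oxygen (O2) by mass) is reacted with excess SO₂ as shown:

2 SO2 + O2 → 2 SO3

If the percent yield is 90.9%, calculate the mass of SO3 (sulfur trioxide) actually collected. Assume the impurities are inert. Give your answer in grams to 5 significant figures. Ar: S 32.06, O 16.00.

1305.9 g

Pure O2 available = 426.60 g × 0.673 = 287.102 g.
M(O2) = 2(16.00) = 32.00 g/mol.
M(SO3) = 32.06 + 3(16.00) = 80.06 g/mol.
n(O2) = 287.102 g / 32.00 g/mol = 8.97193 mol.
From the equation the O2:SO3 mole ratio is 1:2, so n(SO3) = 8.97193 × 2/1 = 17.9439 mol.
Mass of SO3 = 17.9439 mol × 80.06 g/mol = 1436.59 g.
Actual mass collected = 1436.59 g × 0.909 = 1305.86 g.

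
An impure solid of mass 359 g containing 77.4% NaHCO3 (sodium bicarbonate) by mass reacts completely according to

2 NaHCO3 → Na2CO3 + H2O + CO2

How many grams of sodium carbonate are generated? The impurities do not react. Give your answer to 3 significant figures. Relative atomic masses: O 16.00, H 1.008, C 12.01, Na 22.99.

175 g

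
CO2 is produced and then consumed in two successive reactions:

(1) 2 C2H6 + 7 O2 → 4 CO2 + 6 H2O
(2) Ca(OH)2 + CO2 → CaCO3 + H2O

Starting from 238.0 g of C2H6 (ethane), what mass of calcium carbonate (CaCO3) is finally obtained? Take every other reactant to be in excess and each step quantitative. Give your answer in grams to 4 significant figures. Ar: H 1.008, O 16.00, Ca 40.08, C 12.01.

M(C2H6) = 2(12.01) + 6(1.008) = 30.068 g/mol.
M(CaCO3) = 40.08 + 12.01 + 3(16.00) = 100.09 g/mol.
n(C2H6) = 238.00 / 30.068 = 7.9154 mol.
Step 1 gives a 2:4 ratio of C2H6 to CO2, so n(CO2) = 15.831 mol.
In step 2 the CO2:CaCO3 ratio is 1:1, so n(CaCO3) = 15.831 mol.
Mass of CaCO3 = 15.831 × 100.09 = 1584.5 g.

1585 g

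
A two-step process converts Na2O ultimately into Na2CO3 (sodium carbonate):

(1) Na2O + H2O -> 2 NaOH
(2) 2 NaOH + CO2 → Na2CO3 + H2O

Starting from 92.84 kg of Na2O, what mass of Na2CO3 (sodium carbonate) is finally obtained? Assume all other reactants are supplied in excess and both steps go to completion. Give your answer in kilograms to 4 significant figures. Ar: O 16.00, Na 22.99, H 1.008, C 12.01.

158.8 kg

M(Na2O) = 2(22.99) + 16.00 = 61.98 g/mol.
M(Na2CO3) = 2(22.99) + 12.01 + 3(16.00) = 105.99 g/mol.
92.84 kg = 92840 g.
n(Na2O) = 92840 / 61.98 = 1497.9 mol.
Step 1 gives a 1:2 ratio of Na2O to NaOH, so n(NaOH) = 2995.8 mol.
In step 2 the NaOH:Na2CO3 ratio is 2:1, so n(Na2CO3) = 1497.9 mol.
Mass of Na2CO3 = 1497.9 × 105.99 = 158760 g = 158.8 kg.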